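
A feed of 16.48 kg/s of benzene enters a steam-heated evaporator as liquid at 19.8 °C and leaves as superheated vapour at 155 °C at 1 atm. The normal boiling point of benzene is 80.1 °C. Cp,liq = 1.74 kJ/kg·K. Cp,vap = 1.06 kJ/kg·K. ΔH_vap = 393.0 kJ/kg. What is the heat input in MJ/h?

liquid 19.8→80.1 °C: 104.92 kJ/kg
vaporisation at 80.1 °C: 393 kJ/kg
vapour 80.1→155 °C: 79.394 kJ/kg
Δh = 104.92 + 393 + 79.394 = 577.32 kJ/kg
Q = ṁ·Δh = 16.48 kg/s × 577.32 kJ/kg = 9514.2 kJ/s
|Q| = 9514.2 kW = 34251 MJ/h

Q = 34300 MJ/h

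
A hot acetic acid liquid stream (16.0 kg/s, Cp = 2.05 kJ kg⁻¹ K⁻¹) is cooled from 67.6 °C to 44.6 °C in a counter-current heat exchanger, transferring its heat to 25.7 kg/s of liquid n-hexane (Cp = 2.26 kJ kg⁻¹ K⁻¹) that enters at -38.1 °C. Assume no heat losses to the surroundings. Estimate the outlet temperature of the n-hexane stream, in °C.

T_c,out = -25.1 °C

Heat released by hot stream: Q = 16.0 × 2.05 × (67.6 − 44.6) = 754.4 kJ/s
Energy balance on cold side (adiabatic exchanger): Q = ṁ_c·Cp_c·(T_c,out − T_c,in)
T_c,out = -38.1 + 754.4/(25.7 × 2.26) = -25.111 °C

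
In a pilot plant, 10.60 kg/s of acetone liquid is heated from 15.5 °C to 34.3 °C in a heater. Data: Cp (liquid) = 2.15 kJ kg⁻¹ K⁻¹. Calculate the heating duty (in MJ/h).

Q = 1540 MJ/h

Q = ṁ·Cp·ΔT = 10.60 × 2.15 × (34.3 − 15.5) = 428.45 kJ/s
Heating duty = 1542.4 MJ/h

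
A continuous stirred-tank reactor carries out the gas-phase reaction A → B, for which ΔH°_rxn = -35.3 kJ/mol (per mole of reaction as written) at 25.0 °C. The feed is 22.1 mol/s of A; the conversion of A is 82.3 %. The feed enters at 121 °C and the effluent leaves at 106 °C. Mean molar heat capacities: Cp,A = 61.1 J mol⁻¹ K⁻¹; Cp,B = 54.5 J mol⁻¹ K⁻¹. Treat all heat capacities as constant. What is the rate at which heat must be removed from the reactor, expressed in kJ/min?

Extent of reaction ξ = 0.823 × 22.1 = 18.188 mol/s
Reaction term: ξ·ΔH°_rxn = 18.188 × -35.3 = -642.05 kJ/s
Sensible, feed 121→25 °C: -129.63 kJ/s
Outlet flows (mol/s): A 3.9117, B 18.188
Sensible, products 25→106 °C: 99.652 kJ/s
Q = ΔH = -672.03 kJ/s = -672.03 kW
Heat removed = 40322 kJ/min

Q_out = 40300 kJ/min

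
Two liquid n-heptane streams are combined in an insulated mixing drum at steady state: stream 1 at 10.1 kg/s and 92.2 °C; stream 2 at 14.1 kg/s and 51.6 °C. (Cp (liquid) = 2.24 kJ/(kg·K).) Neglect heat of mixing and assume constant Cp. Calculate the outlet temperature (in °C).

T_out = 68.5 °C

Adiabatic, steady state ⇒ Σ ṁᵢCp,ᵢ(T_out − Tᵢ) = 0
T_out = Σ ṁᵢCp,ᵢTᵢ / Σ ṁᵢCp,ᵢ
      = 3715.7 / 54.208 = 68.545 °C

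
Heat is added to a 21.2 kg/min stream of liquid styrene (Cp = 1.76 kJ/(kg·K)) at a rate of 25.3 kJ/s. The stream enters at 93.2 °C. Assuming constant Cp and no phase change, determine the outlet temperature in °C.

Q = 25.3 kJ/s = 1518 kJ/min
ΔT = Q/(ṁ·Cp) = 1518/(21.2×1.76) = 40.684 K
T_out = 93.2 + 40.684 = 133.88 °C

T_out = 134 °C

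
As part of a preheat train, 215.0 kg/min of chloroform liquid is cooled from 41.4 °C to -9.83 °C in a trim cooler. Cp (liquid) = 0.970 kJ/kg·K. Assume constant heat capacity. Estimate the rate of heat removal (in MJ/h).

Q = ṁ·Cp·ΔT = 215.0 × 0.970 × (-9.83 − 41.4) = -10684 kJ/min
Converting: 10684 / 60 s = 178.07 kW
Cooling duty = 641.04 MJ/h

Q_c = 641 MJ/h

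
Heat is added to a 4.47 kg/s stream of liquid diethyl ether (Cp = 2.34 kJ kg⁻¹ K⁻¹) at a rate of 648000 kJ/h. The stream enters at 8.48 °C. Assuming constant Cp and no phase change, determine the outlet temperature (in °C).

Q = 648000 kJ/h = 180 kJ/s
ΔT = Q/(ṁ·Cp) = 180/(4.47×2.34) = 17.209 K
T_out = 8.48 + 17.209 = 25.689 °C

T_out = 25.7 °C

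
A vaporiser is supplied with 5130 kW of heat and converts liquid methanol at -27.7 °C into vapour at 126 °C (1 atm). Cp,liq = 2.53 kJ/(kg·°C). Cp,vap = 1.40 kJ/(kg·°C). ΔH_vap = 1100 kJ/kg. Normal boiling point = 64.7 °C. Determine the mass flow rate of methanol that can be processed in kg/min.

Δh = 2.53×(64.7−-27.7) + 1100 + 1.40×(126−64.7) = 1419.6 kJ/kg
Q = 5130 kW = 5130 kJ/s = 307800 kJ/min
ṁ = Q/Δh = 307800 / 1419.6 = 216.82 kg/min

ṁ = 217 kg/min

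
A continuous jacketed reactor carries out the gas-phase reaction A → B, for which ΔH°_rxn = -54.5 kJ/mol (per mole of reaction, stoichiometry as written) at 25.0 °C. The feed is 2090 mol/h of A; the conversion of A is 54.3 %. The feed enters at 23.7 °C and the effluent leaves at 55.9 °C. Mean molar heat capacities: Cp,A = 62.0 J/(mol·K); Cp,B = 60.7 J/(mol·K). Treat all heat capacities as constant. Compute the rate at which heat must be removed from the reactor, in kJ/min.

Q_out = 962 kJ/min

Extent of reaction ξ = 0.543 × 2090 = 1134.9 mol/h
Reaction term: ξ·ΔH°_rxn = 1134.9 × -54.5 = -61850 kJ/h
Sensible, feed 23.7→25 °C: 168.45 kJ/h
Outlet flows (mol/h): A 955.13, B 1134.9
Sensible, products 25→55.9 °C: 3958.4 kJ/h
Q = ΔH = -57724 kJ/h = -16.034 kW
Heat removed = 962.06 kJ/min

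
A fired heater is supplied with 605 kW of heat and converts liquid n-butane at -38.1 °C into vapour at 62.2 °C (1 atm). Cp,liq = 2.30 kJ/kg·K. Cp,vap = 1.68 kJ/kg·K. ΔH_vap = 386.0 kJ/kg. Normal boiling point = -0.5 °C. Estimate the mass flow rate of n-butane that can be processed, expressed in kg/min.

ṁ = 62.8 kg/min

Δh = 2.30×(-0.5−-38.1) + 386.0 + 1.68×(62.2−-0.5) = 577.82 kJ/kg
Q = 605 kW = 605 kJ/s = 36300 kJ/min
ṁ = Q/Δh = 36300 / 577.82 = 62.823 kg/min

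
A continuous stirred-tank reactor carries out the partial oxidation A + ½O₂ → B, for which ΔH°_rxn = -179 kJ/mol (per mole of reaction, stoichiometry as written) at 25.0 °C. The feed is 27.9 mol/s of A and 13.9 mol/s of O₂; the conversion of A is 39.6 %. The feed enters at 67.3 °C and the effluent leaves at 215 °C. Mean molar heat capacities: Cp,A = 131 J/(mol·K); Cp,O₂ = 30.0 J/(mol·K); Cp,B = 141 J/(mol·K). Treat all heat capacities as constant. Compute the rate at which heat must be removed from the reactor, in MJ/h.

Q_out = 4990 MJ/h

Extent of reaction ξ = 0.396 × 27.9 = 11.048 mol/s
Reaction term: ξ·ΔH°_rxn = 11.048 × -179 = -1977.7 kJ/s
Sensible, feed 67.3→25 °C: -172.24 kJ/s
Outlet flows (mol/s): A 16.852, O₂ 8.3758, B 11.048
Sensible, products 25→215 °C: 763.17 kJ/s
Q = ΔH = -1386.7 kJ/s = -1386.7 kW
Heat removed = 4992.3 MJ/h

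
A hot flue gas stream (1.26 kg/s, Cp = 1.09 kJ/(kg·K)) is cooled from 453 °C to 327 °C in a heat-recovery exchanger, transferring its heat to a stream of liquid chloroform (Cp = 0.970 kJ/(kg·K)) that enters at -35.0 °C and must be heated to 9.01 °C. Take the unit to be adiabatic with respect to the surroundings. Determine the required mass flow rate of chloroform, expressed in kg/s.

Heat released by hot stream: Q = 1.26 × 1.09 × (453 − 327) = 173.05 kJ/s
Energy balance on cold side (adiabatic exchanger): Q = ṁ_c·Cp_c·(T_c,out − T_c,in)
ṁ_c = 173.05 / [0.970 × (9.01 − -35.0)] = 4.0536 kg/s

ṁ_c = 4.05 kg/s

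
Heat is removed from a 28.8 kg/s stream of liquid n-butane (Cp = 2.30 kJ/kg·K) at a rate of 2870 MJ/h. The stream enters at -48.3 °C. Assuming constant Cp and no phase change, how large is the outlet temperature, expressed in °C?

T_out = -60.3 °C

Q = 2870 MJ/h = 797.22 kJ/s
ΔT = Q/(ṁ·Cp) = 797.22/(28.8×2.30) = 12.035 K
T_out = -48.3 − 12.035 = -60.335 °C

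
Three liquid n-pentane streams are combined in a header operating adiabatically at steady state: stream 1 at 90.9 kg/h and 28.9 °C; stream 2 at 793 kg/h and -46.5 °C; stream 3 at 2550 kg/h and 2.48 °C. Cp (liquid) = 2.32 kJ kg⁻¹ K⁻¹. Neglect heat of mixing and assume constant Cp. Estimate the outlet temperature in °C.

Energy balance with Q = 0: Σ ṁᵢCp,ᵢ(T_out − Tᵢ) = 0
Σ ṁᵢCp,ᵢTᵢ = 90.9×2.32×28.9 + 793×2.32×-46.5 + 2550×2.32×2.48 = -64782
Σ ṁᵢCp,ᵢ = 90.9×2.32 + 793×2.32 + 2550×2.32 = 7966.6
T_out = -64782 / 7966.6 = -8.1317 °C

T_out = -8.13 °C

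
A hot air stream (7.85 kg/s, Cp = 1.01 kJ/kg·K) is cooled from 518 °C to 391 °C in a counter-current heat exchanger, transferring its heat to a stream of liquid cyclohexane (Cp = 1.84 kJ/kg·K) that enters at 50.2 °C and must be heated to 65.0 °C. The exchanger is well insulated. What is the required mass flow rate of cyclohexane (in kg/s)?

ṁ_c = 37.0 kg/s

Heat released by hot stream: Q = 7.85 × 1.01 × (518 − 391) = 1006.9 kJ/s
Energy balance on cold side (adiabatic exchanger): Q = ṁ_c·Cp_c·(T_c,out − T_c,in)
ṁ_c = 1006.9 / [1.84 × (65.0 − 50.2)] = 36.976 kg/s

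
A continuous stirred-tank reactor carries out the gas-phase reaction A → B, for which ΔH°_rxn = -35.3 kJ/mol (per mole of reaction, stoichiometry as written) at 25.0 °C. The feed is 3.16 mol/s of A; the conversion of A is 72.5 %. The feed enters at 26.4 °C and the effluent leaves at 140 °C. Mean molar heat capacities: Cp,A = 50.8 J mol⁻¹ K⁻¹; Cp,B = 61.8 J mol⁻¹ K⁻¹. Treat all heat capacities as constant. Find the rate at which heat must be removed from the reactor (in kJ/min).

Q_out = 3580 kJ/min

Extent of reaction ξ = 0.725 × 3.16 = 2.291 mol/s
Reaction term: ξ·ΔH°_rxn = 2.291 × -35.3 = -80.872 kJ/s
Sensible, feed 26.4→25 °C: -0.22474 kJ/s
Outlet flows (mol/s): A 0.869, B 2.291
Sensible, products 25→140 °C: 21.359 kJ/s
Q = ΔH = -59.738 kJ/s = -59.738 kW
Heat removed = 3584.3 kJ/min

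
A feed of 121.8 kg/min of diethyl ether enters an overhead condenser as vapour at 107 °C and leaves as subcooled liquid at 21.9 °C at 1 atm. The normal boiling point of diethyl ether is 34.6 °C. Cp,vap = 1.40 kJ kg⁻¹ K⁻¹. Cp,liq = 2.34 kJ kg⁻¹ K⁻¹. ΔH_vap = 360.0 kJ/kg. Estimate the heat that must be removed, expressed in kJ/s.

vapour 107→34.6 °C: -101.36 kJ/kg
condensation at 34.6 °C: -360 kJ/kg
liquid 34.6→21.9 °C: -29.718 kJ/kg
Δh = -101.36 + -360 + -29.718 = -491.08 kJ/kg
Q = ṁ·Δh = 121.8 kg/min × -491.08 kJ/kg = -59813 kJ/min
|Q| = 996.89 kW

Q_c = 997 kJ/s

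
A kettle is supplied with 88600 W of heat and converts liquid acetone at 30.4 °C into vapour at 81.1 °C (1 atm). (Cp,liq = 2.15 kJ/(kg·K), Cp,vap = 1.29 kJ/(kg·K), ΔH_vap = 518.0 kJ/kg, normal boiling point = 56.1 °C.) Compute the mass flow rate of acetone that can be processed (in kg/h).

ṁ = 527 kg/h

Δh = 2.15×(56.1−30.4) + 518.0 + 1.29×(81.1−56.1) = 605.5 kJ/kg
Q = 88600 W = 88.6 kJ/s = 318960 kJ/h
ṁ = Q/Δh = 318960 / 605.5 = 526.77 kg/h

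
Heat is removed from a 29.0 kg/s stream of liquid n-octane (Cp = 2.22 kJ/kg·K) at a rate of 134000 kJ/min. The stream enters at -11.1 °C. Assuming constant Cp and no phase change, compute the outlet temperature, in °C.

Q = 134000 kJ/min = 2233.3 kJ/s
ΔT = Q/(ṁ·Cp) = 2233.3/(29.0×2.22) = 34.69 K
T_out = -11.1 − 34.69 = -45.79 °C

T_out = -45.8 °C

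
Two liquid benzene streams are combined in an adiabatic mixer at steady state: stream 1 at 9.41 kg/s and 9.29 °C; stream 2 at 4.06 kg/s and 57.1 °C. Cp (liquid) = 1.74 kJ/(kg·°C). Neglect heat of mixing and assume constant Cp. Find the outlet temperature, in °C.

No heat crosses the boundary, so H_out = H_in.
T_out = Σ ṁᵢCp,ᵢTᵢ / Σ ṁᵢCp,ᵢ
      = 555.49 / 23.438 = 23.7 °C

T_out = 23.7 °C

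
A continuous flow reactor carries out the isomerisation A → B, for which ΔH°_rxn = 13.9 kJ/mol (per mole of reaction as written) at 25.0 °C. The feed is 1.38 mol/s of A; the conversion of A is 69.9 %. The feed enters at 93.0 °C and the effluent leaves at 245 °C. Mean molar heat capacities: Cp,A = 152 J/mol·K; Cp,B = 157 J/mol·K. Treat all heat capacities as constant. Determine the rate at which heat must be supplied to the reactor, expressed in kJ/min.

Q_in = 2780 kJ/min

Extent of reaction ξ = 0.699 × 1.38 = 0.96462 mol/s
Reaction term: ξ·ΔH°_rxn = 0.96462 × 13.9 = 13.408 kJ/s
Sensible, feed 93.0→25 °C: -14.264 kJ/s
Outlet flows (mol/s): A 0.41538, B 0.96462
Sensible, products 25→245 °C: 47.208 kJ/s
Q = ΔH = 46.353 kJ/s = 46.353 kW
Heat supplied = 2781.2 kJ/min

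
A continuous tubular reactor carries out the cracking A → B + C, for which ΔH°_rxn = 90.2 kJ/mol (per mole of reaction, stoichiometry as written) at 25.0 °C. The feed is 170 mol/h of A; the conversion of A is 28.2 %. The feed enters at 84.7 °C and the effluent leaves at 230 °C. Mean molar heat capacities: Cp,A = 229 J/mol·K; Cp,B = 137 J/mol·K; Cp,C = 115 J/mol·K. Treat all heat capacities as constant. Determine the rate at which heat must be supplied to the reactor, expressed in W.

Q_in = 2840 W

Extent of reaction ξ = 0.282 × 170 = 47.94 mol/h
Reaction term: ξ·ΔH°_rxn = 47.94 × 90.2 = 4324.2 kJ/h
Sensible, feed 84.7→25 °C: -2324.1 kJ/h
Outlet flows (mol/h): A 122.06, B 47.94, C 47.94
Sensible, products 25→230 °C: 8206.7 kJ/h
Q = ΔH = 10207 kJ/h = 2.8352 kW
Heat supplied = 2835.2 W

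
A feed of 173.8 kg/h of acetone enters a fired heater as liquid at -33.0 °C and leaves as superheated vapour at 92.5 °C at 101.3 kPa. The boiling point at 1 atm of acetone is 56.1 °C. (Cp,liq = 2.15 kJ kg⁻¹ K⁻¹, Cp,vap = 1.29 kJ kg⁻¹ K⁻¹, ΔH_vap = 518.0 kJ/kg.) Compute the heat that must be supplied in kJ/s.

liquid -33.0→56.1 °C: 191.56 kJ/kg
vaporisation at 56.1 °C: 518 kJ/kg
vapour 56.1→92.5 °C: 46.956 kJ/kg
Δh = 191.56 + 518 + 46.956 = 756.52 kJ/kg
Q = ṁ·Δh = 173.8 kg/h × 756.52 kJ/kg = 131480 kJ/h
|Q| = 36.523 kW

Q = 36.5 kJ/s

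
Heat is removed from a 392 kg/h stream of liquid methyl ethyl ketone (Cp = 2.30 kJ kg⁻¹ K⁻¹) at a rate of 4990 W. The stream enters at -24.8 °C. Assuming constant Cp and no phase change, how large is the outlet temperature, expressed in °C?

Q = 4990 W = 17964 kJ/h
ΔT = Q/(ṁ·Cp) = 17964/(392×2.30) = 19.925 K
T_out = -24.8 − 19.925 = -44.725 °C

T_out = -44.7 °C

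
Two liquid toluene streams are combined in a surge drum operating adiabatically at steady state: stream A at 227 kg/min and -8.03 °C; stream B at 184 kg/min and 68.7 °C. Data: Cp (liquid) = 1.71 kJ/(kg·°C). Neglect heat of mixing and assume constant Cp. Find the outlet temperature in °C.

No heat crosses the boundary, so H_out = H_in.
T_out = Σ ṁᵢCp,ᵢTᵢ / Σ ṁᵢCp,ᵢ
      = 18499 / 702.81 = 26.321 °C

T_out = 26.3 °C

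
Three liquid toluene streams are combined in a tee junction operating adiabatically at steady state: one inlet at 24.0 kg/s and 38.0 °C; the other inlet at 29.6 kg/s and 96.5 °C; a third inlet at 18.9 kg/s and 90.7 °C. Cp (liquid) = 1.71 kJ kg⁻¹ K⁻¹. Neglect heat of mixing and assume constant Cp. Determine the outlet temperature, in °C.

Adiabatic, steady state ⇒ Σ ṁᵢCp,ᵢ(T_out − Tᵢ) = 0
Σ ṁᵢCp,ᵢTᵢ = 24.0×1.71×38.0 + 29.6×1.71×96.5 + 18.9×1.71×90.7 = 9375.3
Σ ṁᵢCp,ᵢ = 24.0×1.71 + 29.6×1.71 + 18.9×1.71 = 123.97
T_out = 9375.3 / 123.97 = 75.622 °C

T_out = 75.6 °C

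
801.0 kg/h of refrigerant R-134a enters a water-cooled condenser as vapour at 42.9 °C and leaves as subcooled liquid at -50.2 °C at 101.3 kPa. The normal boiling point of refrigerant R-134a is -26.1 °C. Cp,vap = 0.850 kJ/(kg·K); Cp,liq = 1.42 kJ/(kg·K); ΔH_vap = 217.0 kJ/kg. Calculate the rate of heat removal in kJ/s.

vapour 42.9→-26.1 °C: -58.65 kJ/kg
condensation at -26.1 °C: -217 kJ/kg
liquid -26.1→-50.2 °C: -34.222 kJ/kg
Δh = -58.65 + -217 + -34.222 = -309.87 kJ/kg
Q = ṁ·Δh = 801.0 kg/h × -309.87 kJ/kg = -248210 kJ/h
|Q| = 68.947 kW

Q_c = 68.9 kJ/s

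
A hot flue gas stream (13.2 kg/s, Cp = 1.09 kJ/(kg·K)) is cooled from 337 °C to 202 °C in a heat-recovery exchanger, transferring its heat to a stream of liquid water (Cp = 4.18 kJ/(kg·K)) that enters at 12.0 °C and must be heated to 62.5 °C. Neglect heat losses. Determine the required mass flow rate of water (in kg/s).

ṁ_c = 9.20 kg/s

Heat released by hot stream: Q = 13.2 × 1.09 × (337 − 202) = 1942.4 kJ/s
Energy balance on cold side (adiabatic exchanger): Q = ṁ_c·Cp_c·(T_c,out − T_c,in)
ṁ_c = 1942.4 / [4.18 × (62.5 − 12.0)] = 9.2017 kg/s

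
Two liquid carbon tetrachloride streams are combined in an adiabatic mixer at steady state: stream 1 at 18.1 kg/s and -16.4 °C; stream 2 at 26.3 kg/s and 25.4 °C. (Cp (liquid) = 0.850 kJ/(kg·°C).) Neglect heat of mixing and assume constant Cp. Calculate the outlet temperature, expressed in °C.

No heat crosses the boundary, so H_out = H_in.
T_out = Σ ṁᵢCp,ᵢTᵢ / Σ ṁᵢCp,ᵢ
      = 315.5 / 37.74 = 8.3599 °C

T_out = 8.36 °C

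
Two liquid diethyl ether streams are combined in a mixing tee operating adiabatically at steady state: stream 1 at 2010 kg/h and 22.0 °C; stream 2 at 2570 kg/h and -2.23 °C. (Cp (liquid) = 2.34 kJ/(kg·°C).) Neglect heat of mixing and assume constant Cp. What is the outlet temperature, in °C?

Adiabatic, steady state ⇒ Σ ṁᵢCp,ᵢ(T_out − Tᵢ) = 0
T_out = Σ ṁᵢCp,ᵢTᵢ / Σ ṁᵢCp,ᵢ
      = 90064 / 10717 = 8.4037 °C

T_out = 8.40 °C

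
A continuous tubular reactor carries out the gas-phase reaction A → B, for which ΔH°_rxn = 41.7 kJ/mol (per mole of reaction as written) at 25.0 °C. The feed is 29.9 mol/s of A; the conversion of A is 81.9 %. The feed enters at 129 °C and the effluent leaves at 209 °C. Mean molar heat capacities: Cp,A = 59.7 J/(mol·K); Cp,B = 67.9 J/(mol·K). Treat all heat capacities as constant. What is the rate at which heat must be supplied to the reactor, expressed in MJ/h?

Extent of reaction ξ = 0.819 × 29.9 = 24.488 mol/s
Reaction term: ξ·ΔH°_rxn = 24.488 × 41.7 = 1021.2 kJ/s
Sensible, feed 129→25 °C: -185.64 kJ/s
Outlet flows (mol/s): A 5.4119, B 24.488
Sensible, products 25→209 °C: 365.39 kJ/s
Q = ΔH = 1200.9 kJ/s = 1200.9 kW
Heat supplied = 4323.3 MJ/h

Q_in = 4320 MJ/h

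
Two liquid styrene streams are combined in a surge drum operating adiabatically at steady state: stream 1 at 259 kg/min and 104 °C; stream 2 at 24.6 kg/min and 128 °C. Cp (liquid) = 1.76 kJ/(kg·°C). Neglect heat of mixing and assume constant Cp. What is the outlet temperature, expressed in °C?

Energy balance with Q = 0: Σ ṁᵢCp,ᵢ(T_out − Tᵢ) = 0
T_out = Σ ṁᵢCp,ᵢTᵢ / Σ ṁᵢCp,ᵢ
      = 52949 / 499.14 = 106.08 °C

T_out = 106 °C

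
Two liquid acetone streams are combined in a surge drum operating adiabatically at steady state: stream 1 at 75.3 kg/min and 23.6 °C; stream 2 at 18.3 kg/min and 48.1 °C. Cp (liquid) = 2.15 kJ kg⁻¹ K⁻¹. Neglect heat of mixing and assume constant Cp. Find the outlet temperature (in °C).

T_out = 28.4 °C

Energy balance with Q = 0: Σ ṁᵢCp,ᵢ(T_out − Tᵢ) = 0
T_out = Σ ṁᵢCp,ᵢTᵢ / Σ ṁᵢCp,ᵢ
      = 5713.2 / 201.24 = 28.39 °C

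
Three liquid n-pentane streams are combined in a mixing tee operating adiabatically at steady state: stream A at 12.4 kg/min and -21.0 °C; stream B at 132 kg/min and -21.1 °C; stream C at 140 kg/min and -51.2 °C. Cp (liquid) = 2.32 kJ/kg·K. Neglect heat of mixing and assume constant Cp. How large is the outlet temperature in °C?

T_out = -35.9 °C

No heat crosses the boundary, so H_out = H_in.
T_out = Σ ṁᵢCp,ᵢTᵢ / Σ ṁᵢCp,ᵢ
      = -23696 / 659.81 = -35.913 °C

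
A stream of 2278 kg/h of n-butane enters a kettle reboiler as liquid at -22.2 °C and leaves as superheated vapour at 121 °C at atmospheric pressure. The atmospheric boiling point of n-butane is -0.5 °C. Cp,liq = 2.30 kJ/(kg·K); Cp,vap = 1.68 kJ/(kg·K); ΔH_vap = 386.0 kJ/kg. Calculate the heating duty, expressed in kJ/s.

liquid -22.2→-0.5 °C: 49.91 kJ/kg
vaporisation at -0.5 °C: 386 kJ/kg
vapour -0.5→121 °C: 204.12 kJ/kg
Δh = 49.91 + 386 + 204.12 = 640.03 kJ/kg
Q = ṁ·Δh = 2278 kg/h × 640.03 kJ/kg = 1.458e+06 kJ/h
|Q| = 405 kW

Q = 405 kJ/s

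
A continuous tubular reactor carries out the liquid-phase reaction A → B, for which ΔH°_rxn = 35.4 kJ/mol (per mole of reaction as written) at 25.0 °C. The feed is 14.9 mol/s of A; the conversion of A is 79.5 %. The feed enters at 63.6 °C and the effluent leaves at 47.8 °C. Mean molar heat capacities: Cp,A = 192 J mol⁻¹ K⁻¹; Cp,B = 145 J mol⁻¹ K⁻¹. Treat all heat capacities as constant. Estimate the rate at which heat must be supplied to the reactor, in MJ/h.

Q_in = 1300 MJ/h

Extent of reaction ξ = 0.795 × 14.9 = 11.846 mol/s
Reaction term: ξ·ΔH°_rxn = 11.846 × 35.4 = 419.33 kJ/s
Sensible, feed 63.6→25 °C: -110.43 kJ/s
Outlet flows (mol/s): A 3.0545, B 11.846
Sensible, products 25→47.8 °C: 52.533 kJ/s
Q = ΔH = 361.44 kJ/s = 361.44 kW
Heat supplied = 1301.2 MJ/h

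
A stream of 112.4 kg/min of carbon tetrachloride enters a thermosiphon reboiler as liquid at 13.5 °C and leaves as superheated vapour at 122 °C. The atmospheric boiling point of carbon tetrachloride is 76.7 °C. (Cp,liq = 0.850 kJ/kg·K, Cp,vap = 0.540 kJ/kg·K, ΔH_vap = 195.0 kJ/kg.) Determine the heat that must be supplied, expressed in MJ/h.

liquid 13.5→76.7 °C: 53.72 kJ/kg
vaporisation at 76.7 °C: 195 kJ/kg
vapour 76.7→122 °C: 24.462 kJ/kg
Δh = 53.72 + 195 + 24.462 = 273.18 kJ/kg
Q = ṁ·Δh = 112.4 kg/min × 273.18 kJ/kg = 30706 kJ/min
|Q| = 511.76 kW = 1842.3 MJ/h

Q = 1840 MJ/h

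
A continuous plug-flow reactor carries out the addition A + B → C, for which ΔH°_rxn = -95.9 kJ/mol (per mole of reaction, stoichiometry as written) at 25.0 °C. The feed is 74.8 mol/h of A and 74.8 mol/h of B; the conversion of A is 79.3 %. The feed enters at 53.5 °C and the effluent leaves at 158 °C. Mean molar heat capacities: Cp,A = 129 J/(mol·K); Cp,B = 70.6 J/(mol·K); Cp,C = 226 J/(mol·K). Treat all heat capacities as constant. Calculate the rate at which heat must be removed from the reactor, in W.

Q_out = 1090 W

Extent of reaction ξ = 0.793 × 74.8 = 59.316 mol/h
Reaction term: ξ·ΔH°_rxn = 59.316 × -95.9 = -5688.4 kJ/h
Sensible, feed 53.5→25 °C: -425.51 kJ/h
Outlet flows (mol/h): A 15.484, B 15.484, C 59.316
Sensible, products 25→158 °C: 2194 kJ/h
Q = ΔH = -3920 kJ/h = -1.0889 kW
Heat removed = 1088.9 W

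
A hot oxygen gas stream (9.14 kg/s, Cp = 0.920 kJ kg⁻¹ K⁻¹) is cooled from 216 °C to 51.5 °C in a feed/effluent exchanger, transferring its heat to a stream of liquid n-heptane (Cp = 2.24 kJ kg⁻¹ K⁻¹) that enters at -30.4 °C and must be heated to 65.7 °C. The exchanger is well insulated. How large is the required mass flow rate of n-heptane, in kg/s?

ṁ_c = 6.43 kg/s

Heat released by hot stream: Q = 9.14 × 0.920 × (216 − 51.5) = 1383.2 kJ/s
Energy balance on cold side (adiabatic exchanger): Q = ṁ_c·Cp_c·(T_c,out − T_c,in)
ṁ_c = 1383.2 / [2.24 × (65.7 − -30.4)] = 6.4258 kg/s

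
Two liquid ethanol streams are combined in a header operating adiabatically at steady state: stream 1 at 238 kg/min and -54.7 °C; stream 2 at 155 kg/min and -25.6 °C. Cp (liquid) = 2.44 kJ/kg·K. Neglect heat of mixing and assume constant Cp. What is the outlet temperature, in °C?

Adiabatic, steady state ⇒ Σ ṁᵢCp,ᵢ(T_out − Tᵢ) = 0
T_out = Σ ṁᵢCp,ᵢTᵢ / Σ ṁᵢCp,ᵢ
      = -41447 / 958.92 = -43.223 °C

T_out = -43.2 °C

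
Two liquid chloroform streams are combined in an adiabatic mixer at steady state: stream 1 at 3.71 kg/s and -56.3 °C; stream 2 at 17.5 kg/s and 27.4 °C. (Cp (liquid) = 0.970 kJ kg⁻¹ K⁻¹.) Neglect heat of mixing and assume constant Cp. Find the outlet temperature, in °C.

T_out = 12.8 °C

No heat crosses the boundary, so H_out = H_in.
T_out = Σ ṁᵢCp,ᵢTᵢ / Σ ṁᵢCp,ᵢ
      = 262.51 / 20.574 = 12.759 °C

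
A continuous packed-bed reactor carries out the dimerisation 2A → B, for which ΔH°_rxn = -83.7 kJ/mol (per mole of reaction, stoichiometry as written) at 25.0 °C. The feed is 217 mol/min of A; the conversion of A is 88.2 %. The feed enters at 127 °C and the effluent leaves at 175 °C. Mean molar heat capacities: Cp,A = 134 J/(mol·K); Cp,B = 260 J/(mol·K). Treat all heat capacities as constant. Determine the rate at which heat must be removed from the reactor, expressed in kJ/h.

Extent of reaction ξ = 0.882 × 217 / 2 = 95.697 mol/min
Reaction term: ξ·ΔH°_rxn = 95.697 × -83.7 = -8009.8 kJ/min
Sensible, feed 127→25 °C: -2966 kJ/min
Outlet flows (mol/min): A 25.606, B 95.697
Sensible, products 25→175 °C: 4246.9 kJ/min
Q = ΔH = -6728.9 kJ/min = -112.15 kW
Heat removed = 403740 kJ/h

Q_out = 404000 kJ/h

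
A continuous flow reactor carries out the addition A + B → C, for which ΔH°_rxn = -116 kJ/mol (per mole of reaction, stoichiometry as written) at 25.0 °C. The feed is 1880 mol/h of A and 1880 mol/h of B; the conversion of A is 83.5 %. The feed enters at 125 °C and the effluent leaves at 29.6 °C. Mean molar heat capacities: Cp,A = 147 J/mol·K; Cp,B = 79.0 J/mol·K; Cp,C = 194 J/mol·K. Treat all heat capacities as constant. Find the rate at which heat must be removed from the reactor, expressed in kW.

Extent of reaction ξ = 0.835 × 1880 = 1569.8 mol/h
Reaction term: ξ·ΔH°_rxn = 1569.8 × -116 = -182100 kJ/h
Sensible, feed 125→25 °C: -42488 kJ/h
Outlet flows (mol/h): A 310.2, B 310.2, C 1569.8
Sensible, products 25→29.6 °C: 1723.4 kJ/h
Q = ΔH = -222860 kJ/h = -61.906 kW
Heat removed = 61.906 kW

Q_out = 61.9 kW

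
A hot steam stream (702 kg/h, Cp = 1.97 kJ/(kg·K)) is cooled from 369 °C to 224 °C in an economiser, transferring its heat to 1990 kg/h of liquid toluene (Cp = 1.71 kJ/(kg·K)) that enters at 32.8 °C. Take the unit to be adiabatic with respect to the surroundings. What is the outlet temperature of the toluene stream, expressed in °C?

T_c,out = 91.7 °C

Heat released by hot stream: Q = 702 × 1.97 × (369 − 224) = 200530 kJ/h
Energy balance on cold side (adiabatic exchanger): Q = ṁ_c·Cp_c·(T_c,out − T_c,in)
T_c,out = 32.8 + 200530/(1990 × 1.71) = 91.728 °C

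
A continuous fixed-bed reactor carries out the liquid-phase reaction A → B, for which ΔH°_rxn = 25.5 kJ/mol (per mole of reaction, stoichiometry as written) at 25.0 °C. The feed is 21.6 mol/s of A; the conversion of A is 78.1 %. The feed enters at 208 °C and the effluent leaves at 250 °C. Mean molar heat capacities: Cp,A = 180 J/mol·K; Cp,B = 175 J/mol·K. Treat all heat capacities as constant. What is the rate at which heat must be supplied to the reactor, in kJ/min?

Q_in = 34500 kJ/min

Extent of reaction ξ = 0.781 × 21.6 = 16.87 mol/s
Reaction term: ξ·ΔH°_rxn = 16.87 × 25.5 = 430.17 kJ/s
Sensible, feed 208→25 °C: -711.5 kJ/s
Outlet flows (mol/s): A 4.7304, B 16.87
Sensible, products 25→250 °C: 855.82 kJ/s
Q = ΔH = 574.49 kJ/s = 574.49 kW
Heat supplied = 34470 kJ/min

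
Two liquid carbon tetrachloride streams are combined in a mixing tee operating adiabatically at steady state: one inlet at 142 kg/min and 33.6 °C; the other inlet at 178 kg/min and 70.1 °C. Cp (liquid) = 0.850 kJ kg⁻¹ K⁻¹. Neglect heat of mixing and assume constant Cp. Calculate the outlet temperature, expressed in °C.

Adiabatic, steady state ⇒ Σ ṁᵢCp,ᵢ(T_out − Tᵢ) = 0
Σ ṁᵢCp,ᵢTᵢ = 142×0.850×33.6 + 178×0.850×70.1 = 14662
Σ ṁᵢCp,ᵢ = 142×0.850 + 178×0.850 = 272
T_out = 14662 / 272 = 53.903 °C

T_out = 53.9 °C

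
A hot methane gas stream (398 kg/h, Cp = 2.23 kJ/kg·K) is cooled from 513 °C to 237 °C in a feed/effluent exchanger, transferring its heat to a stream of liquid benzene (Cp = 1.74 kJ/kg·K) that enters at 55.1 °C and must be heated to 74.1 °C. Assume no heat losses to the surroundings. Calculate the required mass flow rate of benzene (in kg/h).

Heat released by hot stream: Q = 398 × 2.23 × (513 − 237) = 244960 kJ/h
Energy balance on cold side (adiabatic exchanger): Q = ṁ_c·Cp_c·(T_c,out − T_c,in)
ṁ_c = 244960 / [1.74 × (74.1 − 55.1)] = 7409.6 kg/h

ṁ_c = 7410 kg/h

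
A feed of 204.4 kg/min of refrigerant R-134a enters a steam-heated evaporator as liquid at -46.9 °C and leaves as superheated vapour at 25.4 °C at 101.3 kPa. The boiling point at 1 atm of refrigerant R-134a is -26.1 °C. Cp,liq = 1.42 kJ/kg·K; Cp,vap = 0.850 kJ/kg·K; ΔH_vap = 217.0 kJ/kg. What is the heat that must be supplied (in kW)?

Q = 989 kW

liquid -46.9→-26.1 °C: 29.536 kJ/kg
vaporisation at -26.1 °C: 217 kJ/kg
vapour -26.1→25.4 °C: 43.775 kJ/kg
Δh = 29.536 + 217 + 43.775 = 290.31 kJ/kg
Q = ṁ·Δh = 204.4 kg/min × 290.31 kJ/kg = 59340 kJ/min
|Q| = 988.99 kW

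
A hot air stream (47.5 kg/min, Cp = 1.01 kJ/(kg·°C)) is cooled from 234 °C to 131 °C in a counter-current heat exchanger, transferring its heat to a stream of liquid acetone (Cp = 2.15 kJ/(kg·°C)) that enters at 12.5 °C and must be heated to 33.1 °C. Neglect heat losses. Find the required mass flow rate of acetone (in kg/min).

ṁ_c = 112 kg/min

Heat released by hot stream: Q = 47.5 × 1.01 × (234 − 131) = 4941.4 kJ/min
Energy balance on cold side (adiabatic exchanger): Q = ṁ_c·Cp_c·(T_c,out − T_c,in)
ṁ_c = 4941.4 / [2.15 × (33.1 − 12.5)] = 111.57 kg/min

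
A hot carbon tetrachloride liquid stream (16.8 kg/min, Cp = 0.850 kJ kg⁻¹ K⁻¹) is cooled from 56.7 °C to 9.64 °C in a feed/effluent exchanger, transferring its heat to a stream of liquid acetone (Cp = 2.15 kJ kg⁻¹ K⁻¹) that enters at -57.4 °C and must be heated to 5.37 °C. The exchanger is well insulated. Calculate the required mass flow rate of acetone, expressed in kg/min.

Heat released by hot stream: Q = 16.8 × 0.850 × (56.7 − 9.64) = 672.02 kJ/min
Energy balance on cold side (adiabatic exchanger): Q = ṁ_c·Cp_c·(T_c,out − T_c,in)
ṁ_c = 672.02 / [2.15 × (5.37 − -57.4)] = 4.9795 kg/min

ṁ_c = 4.98 kg/min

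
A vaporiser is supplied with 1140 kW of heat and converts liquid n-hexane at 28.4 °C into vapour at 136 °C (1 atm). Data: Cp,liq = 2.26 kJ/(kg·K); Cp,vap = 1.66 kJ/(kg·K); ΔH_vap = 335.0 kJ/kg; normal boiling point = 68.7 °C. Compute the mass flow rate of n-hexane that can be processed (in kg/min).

Δh = 2.26×(68.7−28.4) + 335.0 + 1.66×(136−68.7) = 537.8 kJ/kg
Q = 1140 kW = 1140 kJ/s = 68400 kJ/min
ṁ = Q/Δh = 68400 / 537.8 = 127.19 kg/min

ṁ = 127 kg/min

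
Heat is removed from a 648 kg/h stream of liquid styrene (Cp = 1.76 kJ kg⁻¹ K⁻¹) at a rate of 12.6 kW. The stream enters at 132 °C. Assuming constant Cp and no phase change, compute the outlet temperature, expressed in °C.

Q = 12.6 kW = 45360 kJ/h
ΔT = Q/(ṁ·Cp) = 45360/(648×1.76) = 39.773 K
T_out = 132 − 39.773 = 92.227 °C

T_out = 92.2 °C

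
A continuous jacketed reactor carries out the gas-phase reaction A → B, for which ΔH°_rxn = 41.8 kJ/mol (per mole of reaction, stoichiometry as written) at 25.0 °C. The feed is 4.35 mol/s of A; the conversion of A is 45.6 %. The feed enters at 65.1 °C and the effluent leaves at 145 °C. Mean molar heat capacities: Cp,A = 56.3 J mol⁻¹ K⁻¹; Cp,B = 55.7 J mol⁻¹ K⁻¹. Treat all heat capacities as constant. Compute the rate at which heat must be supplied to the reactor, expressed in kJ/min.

Q_in = 6140 kJ/min

Extent of reaction ξ = 0.456 × 4.35 = 1.9836 mol/s
Reaction term: ξ·ΔH°_rxn = 1.9836 × 41.8 = 82.914 kJ/s
Sensible, feed 65.1→25 °C: -9.8207 kJ/s
Outlet flows (mol/s): A 2.3664, B 1.9836
Sensible, products 25→145 °C: 29.246 kJ/s
Q = ΔH = 102.34 kJ/s = 102.34 kW
Heat supplied = 6140.4 kJ/min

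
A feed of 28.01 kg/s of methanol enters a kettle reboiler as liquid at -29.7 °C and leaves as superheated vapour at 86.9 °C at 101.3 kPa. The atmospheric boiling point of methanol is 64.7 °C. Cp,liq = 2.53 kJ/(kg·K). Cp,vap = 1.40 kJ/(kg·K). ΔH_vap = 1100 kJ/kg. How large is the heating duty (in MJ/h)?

Q = 138000 MJ/h

liquid -29.7→64.7 °C: 238.83 kJ/kg
vaporisation at 64.7 °C: 1100 kJ/kg
vapour 64.7→86.9 °C: 31.08 kJ/kg
Δh = 238.83 + 1100 + 31.08 = 1369.9 kJ/kg
Q = ṁ·Δh = 28.01 kg/s × 1369.9 kJ/kg = 38371 kJ/s
|Q| = 38371 kW = 138140 MJ/h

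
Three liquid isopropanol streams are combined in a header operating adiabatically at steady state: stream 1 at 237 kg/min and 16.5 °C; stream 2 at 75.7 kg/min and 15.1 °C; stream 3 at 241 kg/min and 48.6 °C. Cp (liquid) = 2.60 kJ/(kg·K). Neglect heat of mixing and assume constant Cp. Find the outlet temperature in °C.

Adiabatic, steady state ⇒ Σ ṁᵢCp,ᵢ(T_out − Tᵢ) = 0
T_out = Σ ṁᵢCp,ᵢTᵢ / Σ ṁᵢCp,ᵢ
      = 43592 / 1439.6 = 30.28 °C

T_out = 30.3 °C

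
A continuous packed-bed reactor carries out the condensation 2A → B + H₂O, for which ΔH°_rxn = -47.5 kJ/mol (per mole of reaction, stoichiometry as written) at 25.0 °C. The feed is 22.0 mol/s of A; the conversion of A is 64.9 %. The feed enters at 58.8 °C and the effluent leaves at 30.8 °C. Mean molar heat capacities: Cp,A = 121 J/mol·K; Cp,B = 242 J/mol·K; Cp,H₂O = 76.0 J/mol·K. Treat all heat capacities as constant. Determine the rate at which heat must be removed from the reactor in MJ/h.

Extent of reaction ξ = 0.649 × 22.0 / 2 = 7.139 mol/s
Reaction term: ξ·ΔH°_rxn = 7.139 × -47.5 = -339.1 kJ/s
Sensible, feed 58.8→25 °C: -89.976 kJ/s
Outlet flows (mol/s): A 7.722, B 7.139, H₂O 7.139
Sensible, products 25→30.8 °C: 18.586 kJ/s
Q = ΔH = -410.49 kJ/s = -410.49 kW
Heat removed = 1477.8 MJ/h

Q_out = 1480 MJ/h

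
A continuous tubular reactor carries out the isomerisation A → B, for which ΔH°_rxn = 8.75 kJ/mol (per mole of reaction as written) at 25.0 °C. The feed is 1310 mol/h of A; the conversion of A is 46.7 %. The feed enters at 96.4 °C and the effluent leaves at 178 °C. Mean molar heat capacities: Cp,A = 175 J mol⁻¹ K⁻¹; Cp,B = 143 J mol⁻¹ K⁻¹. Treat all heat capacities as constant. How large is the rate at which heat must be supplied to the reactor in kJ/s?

Q_in = 5.85 kJ/s

Extent of reaction ξ = 0.467 × 1310 = 611.77 mol/h
Reaction term: ξ·ΔH°_rxn = 611.77 × 8.75 = 5353 kJ/h
Sensible, feed 96.4→25 °C: -16368 kJ/h
Outlet flows (mol/h): A 698.23, B 611.77
Sensible, products 25→178 °C: 32080 kJ/h
Q = ΔH = 21065 kJ/h = 5.8513 kW
Heat supplied = 5.8513 kJ/s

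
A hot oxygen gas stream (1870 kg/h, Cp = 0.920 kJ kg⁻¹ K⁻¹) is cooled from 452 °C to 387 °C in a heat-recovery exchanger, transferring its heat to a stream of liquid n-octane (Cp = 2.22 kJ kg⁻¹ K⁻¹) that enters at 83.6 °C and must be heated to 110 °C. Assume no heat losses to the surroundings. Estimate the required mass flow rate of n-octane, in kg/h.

Heat released by hot stream: Q = 1870 × 0.920 × (452 − 387) = 111830 kJ/h
Energy balance on cold side (adiabatic exchanger): Q = ṁ_c·Cp_c·(T_c,out − T_c,in)
ṁ_c = 111830 / [2.22 × (110 − 83.6)] = 1908 kg/h

ṁ_c = 1910 kg/h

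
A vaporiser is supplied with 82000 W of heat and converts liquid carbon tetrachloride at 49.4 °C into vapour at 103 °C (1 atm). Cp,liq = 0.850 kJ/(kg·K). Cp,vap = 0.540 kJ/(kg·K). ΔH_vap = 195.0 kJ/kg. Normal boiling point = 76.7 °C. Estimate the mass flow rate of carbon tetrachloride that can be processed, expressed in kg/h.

ṁ = 1270 kg/h

Δh = 0.850×(76.7−49.4) + 195.0 + 0.540×(103−76.7) = 232.41 kJ/kg
Q = 82000 W = 82 kJ/s = 295200 kJ/h
ṁ = Q/Δh = 295200 / 232.41 = 1270.2 kg/h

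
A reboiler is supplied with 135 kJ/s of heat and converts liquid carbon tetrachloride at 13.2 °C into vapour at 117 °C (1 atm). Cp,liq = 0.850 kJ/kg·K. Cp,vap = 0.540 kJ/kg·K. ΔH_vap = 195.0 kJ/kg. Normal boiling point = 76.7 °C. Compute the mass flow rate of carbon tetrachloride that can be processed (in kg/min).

ṁ = 29.9 kg/min

Δh = 0.850×(76.7−13.2) + 195.0 + 0.540×(117−76.7) = 270.74 kJ/kg
Q = 135 kJ/s = 135 kJ/s = 8100 kJ/min
ṁ = Q/Δh = 8100 / 270.74 = 29.918 kg/min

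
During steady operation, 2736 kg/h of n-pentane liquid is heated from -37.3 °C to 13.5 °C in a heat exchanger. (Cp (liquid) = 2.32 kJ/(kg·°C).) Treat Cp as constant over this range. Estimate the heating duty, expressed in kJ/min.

Q = 5370 kJ/min

Q = ṁ·Cp·ΔT = 2736 × 2.32 × (13.5 − -37.3) = 322450 kJ/h
Converting: 322450 / 3600 s = 89.571 kW
Heating duty = 5374.2 kJ/min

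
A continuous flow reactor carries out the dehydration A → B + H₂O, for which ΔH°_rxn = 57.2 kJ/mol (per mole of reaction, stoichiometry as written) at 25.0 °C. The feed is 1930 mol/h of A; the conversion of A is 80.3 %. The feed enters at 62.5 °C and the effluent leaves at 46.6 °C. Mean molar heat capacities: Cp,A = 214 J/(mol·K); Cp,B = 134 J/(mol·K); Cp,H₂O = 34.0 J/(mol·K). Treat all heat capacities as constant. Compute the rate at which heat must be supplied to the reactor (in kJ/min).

Q_in = 1340 kJ/min

Extent of reaction ξ = 0.803 × 1930 = 1549.8 mol/h
Reaction term: ξ·ΔH°_rxn = 1549.8 × 57.2 = 88648 kJ/h
Sensible, feed 62.5→25 °C: -15488 kJ/h
Outlet flows (mol/h): A 380.21, B 1549.8, H₂O 1549.8
Sensible, products 25→46.6 °C: 7381.4 kJ/h
Q = ΔH = 80541 kJ/h = 22.373 kW
Heat supplied = 1342.4 kJ/min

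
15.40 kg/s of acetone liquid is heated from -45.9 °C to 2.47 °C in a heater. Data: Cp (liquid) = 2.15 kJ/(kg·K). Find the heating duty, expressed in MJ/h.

Q = 5770 MJ/h

Q = ṁ·Cp·ΔT = 15.40 × 2.15 × (2.47 − -45.9) = 1601.5 kJ/s
Heating duty = 5765.5 MJ/h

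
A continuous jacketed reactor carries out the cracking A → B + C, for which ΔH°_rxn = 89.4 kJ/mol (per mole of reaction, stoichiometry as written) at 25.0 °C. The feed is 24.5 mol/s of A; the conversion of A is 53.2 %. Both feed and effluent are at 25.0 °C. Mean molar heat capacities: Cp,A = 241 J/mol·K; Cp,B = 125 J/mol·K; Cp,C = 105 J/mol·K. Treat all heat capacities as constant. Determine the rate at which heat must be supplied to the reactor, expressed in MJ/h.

Q_in = 4190 MJ/h

Extent of reaction ξ = 0.532 × 24.5 = 13.034 mol/s
Reaction term: ξ·ΔH°_rxn = 13.034 × 89.4 = 1165.2 kJ/s
Q = ΔH = 1165.2 kJ/s = 1165.2 kW
Heat supplied = 4194.9 MJ/h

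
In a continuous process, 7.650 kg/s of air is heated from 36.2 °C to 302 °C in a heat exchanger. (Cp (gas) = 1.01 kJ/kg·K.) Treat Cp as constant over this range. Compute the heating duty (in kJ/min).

Q = 123000 kJ/min

Q = ṁ·Cp·ΔT = 7.650 × 1.01 × (302 − 36.2) = 2053.7 kJ/s
Heating duty = 123220 kJ/min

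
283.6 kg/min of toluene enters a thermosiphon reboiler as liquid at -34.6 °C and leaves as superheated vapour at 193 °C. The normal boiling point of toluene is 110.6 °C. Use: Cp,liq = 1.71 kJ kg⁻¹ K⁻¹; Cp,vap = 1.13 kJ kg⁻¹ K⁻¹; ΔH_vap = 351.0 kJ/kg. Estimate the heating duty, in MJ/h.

Q = 11800 MJ/h

liquid -34.6→110.6 °C: 248.29 kJ/kg
vaporisation at 110.6 °C: 351 kJ/kg
vapour 110.6→193 °C: 93.112 kJ/kg
Δh = 248.29 + 351 + 93.112 = 692.4 kJ/kg
Q = ṁ·Δh = 283.6 kg/min × 692.4 kJ/kg = 196370 kJ/min
|Q| = 3272.8 kW = 11782 MJ/h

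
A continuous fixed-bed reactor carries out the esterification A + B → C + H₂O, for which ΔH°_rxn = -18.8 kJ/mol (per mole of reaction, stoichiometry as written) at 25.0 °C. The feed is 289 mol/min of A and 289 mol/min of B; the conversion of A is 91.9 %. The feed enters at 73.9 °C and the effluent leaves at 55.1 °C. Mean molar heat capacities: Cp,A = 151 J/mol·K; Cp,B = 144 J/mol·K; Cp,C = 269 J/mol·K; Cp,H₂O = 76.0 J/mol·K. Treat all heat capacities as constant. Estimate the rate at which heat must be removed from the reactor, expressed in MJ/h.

Q_out = 372 MJ/h

Extent of reaction ξ = 0.919 × 289 = 265.59 mol/min
Reaction term: ξ·ΔH°_rxn = 265.59 × -18.8 = -4993.1 kJ/min
Sensible, feed 73.9→25 °C: -4169 kJ/min
Outlet flows (mol/min): A 23.409, B 23.409, C 265.59, H₂O 265.59
Sensible, products 25→55.1 °C: 2965.9 kJ/min
Q = ΔH = -6196.2 kJ/min = -103.27 kW
Heat removed = 371.77 MJ/h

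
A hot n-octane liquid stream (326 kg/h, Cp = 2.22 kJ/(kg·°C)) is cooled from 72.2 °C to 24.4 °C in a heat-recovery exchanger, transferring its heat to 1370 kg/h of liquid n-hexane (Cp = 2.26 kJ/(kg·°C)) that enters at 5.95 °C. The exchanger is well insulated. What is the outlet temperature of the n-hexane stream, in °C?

T_c,out = 17.1 °C

Heat released by hot stream: Q = 326 × 2.22 × (72.2 − 24.4) = 34594 kJ/h
Energy balance on cold side (adiabatic exchanger): Q = ṁ_c·Cp_c·(T_c,out − T_c,in)
T_c,out = 5.95 + 34594/(1370 × 2.26) = 17.123 °C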